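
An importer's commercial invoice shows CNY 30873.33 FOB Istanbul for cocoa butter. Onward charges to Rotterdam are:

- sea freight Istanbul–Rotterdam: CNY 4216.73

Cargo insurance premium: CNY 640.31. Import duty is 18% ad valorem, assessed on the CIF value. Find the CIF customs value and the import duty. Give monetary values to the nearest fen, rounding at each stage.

CIF = FOB price + freight + insurance
CIF = 30873.33 + 4216.73 + 640.31 = 35730.37
Import duty = 35730.37 × 18% = 6431.47

CIF value: CNY 35730.37; import duty: CNY 6431.47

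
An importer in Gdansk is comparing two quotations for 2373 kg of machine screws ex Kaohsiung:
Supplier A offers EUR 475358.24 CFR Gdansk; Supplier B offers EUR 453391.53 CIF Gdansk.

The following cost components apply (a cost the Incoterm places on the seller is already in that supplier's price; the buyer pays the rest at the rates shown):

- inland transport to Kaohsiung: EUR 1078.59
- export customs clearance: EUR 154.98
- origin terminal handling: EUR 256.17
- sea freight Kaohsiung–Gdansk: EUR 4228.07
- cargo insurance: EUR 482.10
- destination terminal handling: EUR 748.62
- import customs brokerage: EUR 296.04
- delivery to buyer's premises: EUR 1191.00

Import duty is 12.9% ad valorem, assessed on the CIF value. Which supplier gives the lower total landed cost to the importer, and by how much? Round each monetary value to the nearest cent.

Supplier A (CFR):
CIF value = CFR price + insurance = 475358.24 + 482.10 = 475840.34
Import duty = 475840.34 × 12.9% = 61383.40
Buyer bears (A): 482.10 + 748.62 + 296.04 + 1191.00 = 2717.76
Landed cost (A) = invoice 475358.24 + 2717.76 + duty 61383.40 = 539459.40
Supplier B (CIF):
The CIF price already equals the CIF value: 453391.53
Import duty = 453391.53 × 12.9% = 58487.51
Buyer bears (B): 748.62 + 296.04 + 1191.00 = 2235.66
Landed cost (B) = invoice 453391.53 + 2235.66 + duty 58487.51 = 514114.70
Difference = |539459.40 − 514114.70| = 25344.70

Supplier B is cheaper by EUR 25344.70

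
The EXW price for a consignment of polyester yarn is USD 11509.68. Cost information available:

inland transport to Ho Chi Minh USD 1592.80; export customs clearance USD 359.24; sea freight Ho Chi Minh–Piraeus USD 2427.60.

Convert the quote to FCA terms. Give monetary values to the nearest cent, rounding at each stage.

FCA price: USD 13461.72

Not relevant to the conversion: freight — on the buyer under both terms; not part of either seller's price.
From EXW to FCA, the seller additionally bears: inland to port, export clearance.
FCA price = 11509.68 + 1592.80 + 359.24 = 13461.72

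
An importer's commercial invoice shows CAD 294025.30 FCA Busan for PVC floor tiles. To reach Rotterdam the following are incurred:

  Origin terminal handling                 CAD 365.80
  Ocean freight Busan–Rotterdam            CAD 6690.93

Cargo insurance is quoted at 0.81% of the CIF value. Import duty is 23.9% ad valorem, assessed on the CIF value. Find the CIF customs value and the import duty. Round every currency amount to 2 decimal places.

CIF value: CAD 303540.71; import duty: CAD 72546.23

Let C be the CIF value. C = FCA price + pre-shipment costs + freight + 0.81% × C
C − 0.81% × C = 294025.30 + 365.80 + 6690.93
0.9919 × C = 301082.03
C = 301082.03 / 0.9919 = 303540.71
Insurance premium = 0.81% × 303540.71 = 2458.68
Import duty = 303540.71 × 23.9% = 72546.23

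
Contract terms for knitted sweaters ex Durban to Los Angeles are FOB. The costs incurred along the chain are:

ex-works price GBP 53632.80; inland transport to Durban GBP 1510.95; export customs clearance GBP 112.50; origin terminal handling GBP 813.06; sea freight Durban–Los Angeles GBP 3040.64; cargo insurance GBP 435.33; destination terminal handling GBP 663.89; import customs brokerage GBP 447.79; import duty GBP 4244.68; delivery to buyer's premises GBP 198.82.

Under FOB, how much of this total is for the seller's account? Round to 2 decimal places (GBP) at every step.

FOB: the seller bears costs until goods are on board at the origin port; the buyer bears freight, insurance and all costs thereafter.
Seller's account: goods 53632.80 + inland to port 1510.95 + export clearance 112.50 + origin terminal 813.06 = 56069.31
Buyer's account: freight 3040.64 + insurance 435.33 + destination terminal 663.89 + brokerage 447.79 + duty 4244.68 + delivery 198.82 = 9031.15

Seller's account: GBP 56069.31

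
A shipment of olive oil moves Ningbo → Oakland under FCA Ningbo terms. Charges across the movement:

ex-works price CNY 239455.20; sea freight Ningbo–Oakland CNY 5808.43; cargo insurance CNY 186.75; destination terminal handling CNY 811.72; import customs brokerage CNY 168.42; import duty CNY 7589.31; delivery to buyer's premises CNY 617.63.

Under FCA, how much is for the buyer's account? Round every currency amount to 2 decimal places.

Buyer's account: CNY 15182.26

FCA: the seller delivers export-cleared goods to the carrier; the buyer bears costs from that point.
Seller's account: goods 239455.20 = 239455.20
Buyer's account: freight 5808.43 + insurance 186.75 + destination terminal 811.72 + brokerage 168.42 + duty 7589.31 + delivery 617.63 = 15182.26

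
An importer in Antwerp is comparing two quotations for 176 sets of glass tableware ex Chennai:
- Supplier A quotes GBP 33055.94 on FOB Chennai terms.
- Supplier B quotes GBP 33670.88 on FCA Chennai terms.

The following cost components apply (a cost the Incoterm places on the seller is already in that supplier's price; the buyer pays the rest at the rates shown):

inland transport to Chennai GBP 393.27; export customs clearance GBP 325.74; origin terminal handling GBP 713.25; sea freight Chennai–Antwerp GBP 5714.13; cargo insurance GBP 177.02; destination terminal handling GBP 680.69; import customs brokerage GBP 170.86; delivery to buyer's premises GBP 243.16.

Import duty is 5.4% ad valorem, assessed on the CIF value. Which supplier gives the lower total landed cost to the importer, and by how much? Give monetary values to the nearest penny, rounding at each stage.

Supplier A (FOB):
CIF value = FOB price + freight + insurance = 33055.94 + 5714.13 + 177.02 = 38947.09
Import duty = 38947.09 × 5.4% = 2103.14
Buyer bears (A): 5714.13 + 177.02 + 680.69 + 170.86 + 243.16 = 6985.86
Landed cost (A) = invoice 33055.94 + 6985.86 + duty 2103.14 = 42144.94
Supplier B (FCA):
CIF value = FCA price + origin terminal + freight + insurance = 33670.88 + 713.25 + 5714.13 + 177.02 = 40275.28
Import duty = 40275.28 × 5.4% = 2174.87
Buyer bears (B): 713.25 + 5714.13 + 177.02 + 680.69 + 170.86 + 243.16 = 7699.11
Landed cost (B) = invoice 33670.88 + 7699.11 + duty 2174.87 = 43544.86
Difference = |42144.94 − 43544.86| = 1399.92

Supplier A is cheaper by GBP 1399.92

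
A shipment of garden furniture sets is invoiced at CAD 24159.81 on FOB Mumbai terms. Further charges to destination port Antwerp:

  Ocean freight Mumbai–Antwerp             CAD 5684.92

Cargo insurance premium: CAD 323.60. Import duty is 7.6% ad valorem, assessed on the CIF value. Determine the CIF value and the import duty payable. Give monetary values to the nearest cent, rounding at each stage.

CIF value: CAD 30168.33; import duty: CAD 2292.79

CIF = FOB price + freight + insurance
CIF = 24159.81 + 5684.92 + 323.60 = 30168.33
Import duty = 30168.33 × 7.6% = 2292.79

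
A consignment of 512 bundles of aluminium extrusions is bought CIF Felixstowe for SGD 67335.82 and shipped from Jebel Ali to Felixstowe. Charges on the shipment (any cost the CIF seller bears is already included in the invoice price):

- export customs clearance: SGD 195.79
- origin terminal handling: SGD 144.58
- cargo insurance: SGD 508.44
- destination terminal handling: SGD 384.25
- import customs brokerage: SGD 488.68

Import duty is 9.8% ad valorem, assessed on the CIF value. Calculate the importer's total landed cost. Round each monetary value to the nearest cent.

Total landed cost: SGD 74807.66

CIF: the seller pays costs through ocean freight and marine insurance to the destination port.
Already in the invoice (seller's account under CIF): export clearance, origin terminal, insurance — exclude.
The CIF price already equals the CIF value: 67335.82
Import duty = 67335.82 × 9.8% = 6598.91
Buyer bears: destination terminal 384.25 + brokerage 488.68 + duty 6598.91 = 7471.84
Landed cost = invoice 67335.82 + 7471.84 = 74807.66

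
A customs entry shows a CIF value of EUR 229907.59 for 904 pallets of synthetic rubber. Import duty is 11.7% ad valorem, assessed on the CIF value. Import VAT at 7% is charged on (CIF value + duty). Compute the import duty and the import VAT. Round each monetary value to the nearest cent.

Import duty: EUR 26899.19; import VAT: EUR 17976.47

Import duty = 229907.59 × 11.7% = 26899.19
VAT base = CIF + duty = 229907.59 + 26899.19 = 256806.78
Import VAT = 256806.78 × 7% = 17976.47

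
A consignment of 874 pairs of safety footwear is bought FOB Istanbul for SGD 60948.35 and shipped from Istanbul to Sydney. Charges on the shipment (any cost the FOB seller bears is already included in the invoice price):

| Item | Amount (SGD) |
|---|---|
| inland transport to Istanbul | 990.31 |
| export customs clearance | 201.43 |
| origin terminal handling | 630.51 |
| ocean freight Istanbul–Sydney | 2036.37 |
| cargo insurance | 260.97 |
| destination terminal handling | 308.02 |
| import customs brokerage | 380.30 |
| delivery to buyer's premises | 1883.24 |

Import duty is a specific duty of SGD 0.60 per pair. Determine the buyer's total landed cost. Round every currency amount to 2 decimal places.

Total landed cost: SGD 66341.65

FOB: the seller bears costs until goods are on board at the origin port; the buyer bears freight, insurance and all costs thereafter.
Already in the invoice (seller's account under FOB): inland to port, export clearance, origin terminal — exclude.
CIF value = FOB price + freight + insurance = 60948.35 + 2036.37 + 260.97 = 63245.69
Import duty = 874 × 0.60 = 524.40
Buyer bears: freight 2036.37 + insurance 260.97 + destination terminal 308.02 + brokerage 380.30 + delivery 1883.24 + duty 524.40 = 5393.30
Landed cost = invoice 60948.35 + 5393.30 = 66341.65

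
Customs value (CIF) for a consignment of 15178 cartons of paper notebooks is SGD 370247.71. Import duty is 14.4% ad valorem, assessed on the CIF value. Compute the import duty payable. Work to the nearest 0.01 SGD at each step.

Import duty: SGD 53315.67

Import duty = 370247.71 × 14.4% = 53315.67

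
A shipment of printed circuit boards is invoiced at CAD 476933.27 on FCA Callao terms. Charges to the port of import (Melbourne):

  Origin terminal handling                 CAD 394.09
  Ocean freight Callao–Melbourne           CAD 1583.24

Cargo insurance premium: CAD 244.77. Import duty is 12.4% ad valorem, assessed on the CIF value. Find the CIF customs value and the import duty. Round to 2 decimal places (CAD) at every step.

CIF = FCA price + pre-shipment costs + freight + insurance
CIF = 476933.27 + 394.09 + 1583.24 + 244.77 = 479155.37
Import duty = 479155.37 × 12.4% = 59415.27

CIF value: CAD 479155.37; import duty: CAD 59415.27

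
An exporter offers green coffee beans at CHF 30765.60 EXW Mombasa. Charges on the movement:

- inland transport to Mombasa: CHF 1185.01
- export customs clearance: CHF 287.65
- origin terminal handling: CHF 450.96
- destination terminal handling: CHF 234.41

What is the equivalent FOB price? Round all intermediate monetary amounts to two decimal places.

Not relevant to the conversion: destination terminal — on the buyer under both terms; not part of either seller's price.
From EXW to FOB, the seller additionally bears: inland to port, export clearance, origin terminal.
FOB price = 30765.60 + 1185.01 + 287.65 + 450.96 = 32689.22

FOB price: CHF 32689.22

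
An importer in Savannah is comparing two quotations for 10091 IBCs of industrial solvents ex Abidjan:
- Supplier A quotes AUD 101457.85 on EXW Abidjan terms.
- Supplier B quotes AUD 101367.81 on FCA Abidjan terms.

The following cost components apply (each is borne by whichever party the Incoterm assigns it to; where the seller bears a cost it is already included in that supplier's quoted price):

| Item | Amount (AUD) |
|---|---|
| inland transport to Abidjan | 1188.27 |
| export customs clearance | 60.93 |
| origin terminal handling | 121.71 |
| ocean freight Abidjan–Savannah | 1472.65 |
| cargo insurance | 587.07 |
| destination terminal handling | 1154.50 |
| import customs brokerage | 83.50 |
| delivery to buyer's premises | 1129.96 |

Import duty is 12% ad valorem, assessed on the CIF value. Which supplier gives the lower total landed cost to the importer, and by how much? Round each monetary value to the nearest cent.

Supplier B is cheaper by AUD 1499.95

Supplier A (EXW):
CIF value = EXW price + inland to port + export clearance + origin terminal + freight + insurance = 101457.85 + 1188.27 + 60.93 + 121.71 + 1472.65 + 587.07 = 104888.48
Import duty = 104888.48 × 12% = 12586.62
Buyer bears (A): 1188.27 + 60.93 + 121.71 + 1472.65 + 587.07 + 1154.50 + 83.50 + 1129.96 = 5798.59
Landed cost (A) = invoice 101457.85 + 5798.59 + duty 12586.62 = 119843.06
Supplier B (FCA):
CIF value = FCA price + origin terminal + freight + insurance = 101367.81 + 121.71 + 1472.65 + 587.07 = 103549.24
Import duty = 103549.24 × 12% = 12425.91
Buyer bears (B): 121.71 + 1472.65 + 587.07 + 1154.50 + 83.50 + 1129.96 = 4549.39
Landed cost (B) = invoice 101367.81 + 4549.39 + duty 12425.91 = 118343.11
Difference = |119843.06 − 118343.11| = 1499.95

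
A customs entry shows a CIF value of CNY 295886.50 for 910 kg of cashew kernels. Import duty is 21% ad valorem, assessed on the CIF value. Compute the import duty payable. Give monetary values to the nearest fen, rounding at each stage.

Import duty = 295886.50 × 21% = 62136.17

Import duty: CNY 62136.17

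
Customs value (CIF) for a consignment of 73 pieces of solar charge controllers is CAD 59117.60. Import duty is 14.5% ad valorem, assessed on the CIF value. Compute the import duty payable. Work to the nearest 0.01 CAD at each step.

Import duty = 59117.60 × 14.5% = 8572.05

Import duty: CAD 8572.05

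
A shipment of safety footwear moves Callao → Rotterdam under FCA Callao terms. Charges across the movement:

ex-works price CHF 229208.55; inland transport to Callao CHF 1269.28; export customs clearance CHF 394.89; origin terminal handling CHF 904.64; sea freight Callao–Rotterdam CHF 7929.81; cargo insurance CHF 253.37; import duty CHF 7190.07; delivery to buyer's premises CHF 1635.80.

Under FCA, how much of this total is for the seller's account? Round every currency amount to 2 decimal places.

FCA: the seller delivers export-cleared goods to the carrier; the buyer bears costs from that point.
Seller's account: goods 229208.55 + inland to port 1269.28 + export clearance 394.89 = 230872.72
Buyer's account: origin terminal 904.64 + freight 7929.81 + insurance 253.37 + duty 7190.07 + delivery 1635.80 = 17913.69

Seller's account: CHF 230872.72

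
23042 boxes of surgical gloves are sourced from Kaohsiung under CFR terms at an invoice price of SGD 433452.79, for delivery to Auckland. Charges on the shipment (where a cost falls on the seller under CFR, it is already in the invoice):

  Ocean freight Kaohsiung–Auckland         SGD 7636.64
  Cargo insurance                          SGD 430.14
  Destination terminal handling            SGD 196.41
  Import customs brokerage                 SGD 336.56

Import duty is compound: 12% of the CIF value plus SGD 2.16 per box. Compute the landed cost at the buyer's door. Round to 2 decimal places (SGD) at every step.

CFR: the seller pays costs through ocean freight to the destination port, but not insurance.
Already in the invoice (seller's account under CFR): freight — exclude.
CIF value = CFR price + insurance = 433452.79 + 430.14 = 433882.93
Ad valorem component: 433882.93 × 12% = 52065.95
Specific component: 23042 × 2.16 = 49770.72
Import duty = 52065.95 + 49770.72 = 101836.67
Buyer bears: insurance 430.14 + destination terminal 196.41 + brokerage 336.56 + duty 101836.67 = 102799.78
Landed cost = invoice 433452.79 + 102799.78 = 536252.57

Total landed cost: SGD 536252.57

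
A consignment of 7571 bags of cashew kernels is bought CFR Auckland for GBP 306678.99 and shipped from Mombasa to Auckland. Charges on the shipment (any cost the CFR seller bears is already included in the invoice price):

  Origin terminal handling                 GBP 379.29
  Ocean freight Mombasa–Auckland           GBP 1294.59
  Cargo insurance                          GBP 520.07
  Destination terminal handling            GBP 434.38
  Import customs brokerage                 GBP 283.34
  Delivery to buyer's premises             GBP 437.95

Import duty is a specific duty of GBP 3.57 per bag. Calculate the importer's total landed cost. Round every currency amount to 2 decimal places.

Total landed cost: GBP 335383.20

CFR: the seller pays costs through ocean freight to the destination port, but not insurance.
Already in the invoice (seller's account under CFR): origin terminal, freight — exclude.
CIF value = CFR price + insurance = 306678.99 + 520.07 = 307199.06
Import duty = 7571 × 3.57 = 27028.47
Buyer bears: insurance 520.07 + destination terminal 434.38 + brokerage 283.34 + delivery 437.95 + duty 27028.47 = 28704.21
Landed cost = invoice 306678.99 + 28704.21 = 335383.20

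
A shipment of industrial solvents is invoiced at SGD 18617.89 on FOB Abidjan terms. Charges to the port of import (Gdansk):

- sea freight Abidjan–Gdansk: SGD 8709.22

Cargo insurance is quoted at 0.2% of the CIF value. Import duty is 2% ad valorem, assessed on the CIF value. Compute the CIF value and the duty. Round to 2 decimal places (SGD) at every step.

CIF value: SGD 27381.87; import duty: SGD 547.64

Let C be the CIF value. C = FOB price + freight + 0.2% × C
C − 0.2% × C = 18617.89 + 8709.22
0.998 × C = 27327.11
C = 27327.11 / 0.998 = 27381.87
Insurance premium = 0.2% × 27381.87 = 54.76
Import duty = 27381.87 × 2% = 547.64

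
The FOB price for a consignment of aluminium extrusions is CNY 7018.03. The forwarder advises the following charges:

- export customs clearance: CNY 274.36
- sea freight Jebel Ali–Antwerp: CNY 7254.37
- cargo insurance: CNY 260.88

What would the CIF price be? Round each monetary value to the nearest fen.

Not relevant to the conversion: export clearance — on the seller under both FOB and CIF; already in the FOB price and stays in the CIF price.
From FOB to CIF, the seller additionally bears: freight, insurance.
CIF price = 7018.03 + 7254.37 + 260.88 = 14533.28

CIF price: CNY 14533.28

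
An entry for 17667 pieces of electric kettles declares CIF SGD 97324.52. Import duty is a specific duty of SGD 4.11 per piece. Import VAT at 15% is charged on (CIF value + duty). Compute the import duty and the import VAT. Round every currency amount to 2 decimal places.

Import duty = 17667 × 4.11 = 72611.37
VAT base = CIF + duty = 97324.52 + 72611.37 = 169935.89
Import VAT = 169935.89 × 15% = 25490.38

Import duty: SGD 72611.37; import VAT: SGD 25490.38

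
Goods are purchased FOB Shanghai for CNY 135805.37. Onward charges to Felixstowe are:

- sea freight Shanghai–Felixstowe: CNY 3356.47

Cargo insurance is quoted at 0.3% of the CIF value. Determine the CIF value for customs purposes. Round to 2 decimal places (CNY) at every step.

CIF value: CNY 139580.58

Let C be the CIF value. C = FOB price + freight + 0.3% × C
C − 0.3% × C = 135805.37 + 3356.47
0.997 × C = 139161.84
C = 139161.84 / 0.997 = 139580.58
Insurance premium = 0.3% × 139580.58 = 418.74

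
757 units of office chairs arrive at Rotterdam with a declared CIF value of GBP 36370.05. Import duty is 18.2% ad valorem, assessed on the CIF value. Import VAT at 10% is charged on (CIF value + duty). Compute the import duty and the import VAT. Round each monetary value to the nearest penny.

Import duty: GBP 6619.35; import VAT: GBP 4298.94

Import duty = 36370.05 × 18.2% = 6619.35
VAT base = CIF + duty = 36370.05 + 6619.35 = 42989.40
Import VAT = 42989.40 × 10% = 4298.94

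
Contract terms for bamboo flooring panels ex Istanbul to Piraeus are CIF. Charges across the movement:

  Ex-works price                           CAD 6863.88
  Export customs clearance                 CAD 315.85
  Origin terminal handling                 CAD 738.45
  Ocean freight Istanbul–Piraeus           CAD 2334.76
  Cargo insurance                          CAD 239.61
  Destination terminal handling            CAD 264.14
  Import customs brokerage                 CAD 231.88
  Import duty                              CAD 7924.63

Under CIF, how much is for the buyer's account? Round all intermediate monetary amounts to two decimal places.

CIF: the seller pays costs through ocean freight and marine insurance to the destination port.
Seller's account: goods 6863.88 + export clearance 315.85 + origin terminal 738.45 + freight 2334.76 + insurance 239.61 = 10492.55
Buyer's account: destination terminal 264.14 + brokerage 231.88 + duty 7924.63 = 8420.65

Buyer's account: CAD 8420.65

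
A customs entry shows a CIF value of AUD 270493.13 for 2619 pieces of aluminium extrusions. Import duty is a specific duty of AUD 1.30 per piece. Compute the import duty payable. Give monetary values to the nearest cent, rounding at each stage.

Import duty = 2619 × 1.30 = 3404.70

Import duty: AUD 3404.70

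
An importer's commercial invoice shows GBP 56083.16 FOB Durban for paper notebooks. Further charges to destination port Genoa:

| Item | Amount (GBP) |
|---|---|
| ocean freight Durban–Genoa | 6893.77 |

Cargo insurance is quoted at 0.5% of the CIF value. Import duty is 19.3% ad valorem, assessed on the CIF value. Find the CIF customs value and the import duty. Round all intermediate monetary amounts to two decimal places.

CIF value: GBP 63293.40; import duty: GBP 12215.63

Let C be the CIF value. C = FOB price + freight + 0.5% × C
C − 0.5% × C = 56083.16 + 6893.77
0.995 × C = 62976.93
C = 62976.93 / 0.995 = 63293.40
Insurance premium = 0.5% × 63293.40 = 316.47
Import duty = 63293.40 × 19.3% = 12215.63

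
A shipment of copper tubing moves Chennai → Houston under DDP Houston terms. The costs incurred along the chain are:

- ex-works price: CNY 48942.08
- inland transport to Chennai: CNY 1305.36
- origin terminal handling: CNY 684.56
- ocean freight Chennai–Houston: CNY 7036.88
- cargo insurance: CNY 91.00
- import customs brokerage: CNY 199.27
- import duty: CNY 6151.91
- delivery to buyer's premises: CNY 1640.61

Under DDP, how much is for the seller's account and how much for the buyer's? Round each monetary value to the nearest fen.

Seller: CNY 66051.67; buyer: CNY 0.00

DDP: the seller bears all costs including import duty.
Seller's account: goods 48942.08 + inland to port 1305.36 + origin terminal 684.56 + freight 7036.88 + insurance 91.00 + brokerage 199.27 + duty 6151.91 + delivery 1640.61 = 66051.67
Buyer's account: 0.00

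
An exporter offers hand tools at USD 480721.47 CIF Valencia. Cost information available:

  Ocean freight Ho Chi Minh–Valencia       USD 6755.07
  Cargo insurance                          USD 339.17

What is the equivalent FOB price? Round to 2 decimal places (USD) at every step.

FOB price: USD 473627.23

From CIF to FOB, the seller no longer bears: freight, insurance.
FOB price = 480721.47 − 6755.07 − 339.17 = 473627.23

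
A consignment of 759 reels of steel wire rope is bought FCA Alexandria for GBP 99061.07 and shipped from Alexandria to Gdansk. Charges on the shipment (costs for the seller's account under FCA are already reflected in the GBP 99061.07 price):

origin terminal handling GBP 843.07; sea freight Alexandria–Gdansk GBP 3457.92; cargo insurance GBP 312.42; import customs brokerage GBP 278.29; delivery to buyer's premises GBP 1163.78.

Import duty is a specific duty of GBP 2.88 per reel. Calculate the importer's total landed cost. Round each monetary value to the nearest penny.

Total landed cost: GBP 107302.47

FCA: the seller delivers export-cleared goods to the carrier; the buyer bears costs from that point.
CIF value = FCA price + origin terminal + freight + insurance = 99061.07 + 843.07 + 3457.92 + 312.42 = 103674.48
Import duty = 759 × 2.88 = 2185.92
Buyer bears: origin terminal 843.07 + freight 3457.92 + insurance 312.42 + brokerage 278.29 + delivery 1163.78 + duty 2185.92 = 8241.40
Landed cost = invoice 99061.07 + 8241.40 = 107302.47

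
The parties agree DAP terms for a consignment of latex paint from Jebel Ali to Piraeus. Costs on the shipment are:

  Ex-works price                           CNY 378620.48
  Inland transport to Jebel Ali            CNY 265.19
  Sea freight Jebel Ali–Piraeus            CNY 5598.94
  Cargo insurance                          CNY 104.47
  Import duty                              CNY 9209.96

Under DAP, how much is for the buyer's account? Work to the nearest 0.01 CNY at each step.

Buyer's account: CNY 9209.96

DAP: the seller bears all costs to the named destination except import duty and clearance.
Seller's account: goods 378620.48 + inland to port 265.19 + freight 5598.94 + insurance 104.47 = 384589.08
Buyer's account: duty 9209.96 = 9209.96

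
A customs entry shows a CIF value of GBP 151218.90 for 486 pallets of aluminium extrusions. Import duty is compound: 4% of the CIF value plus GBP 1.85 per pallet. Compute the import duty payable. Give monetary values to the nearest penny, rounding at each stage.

Ad valorem component: 151218.90 × 4% = 6048.76
Specific component: 486 × 1.85 = 899.10
Import duty = 6048.76 + 899.10 = 6947.86

Import duty: GBP 6947.86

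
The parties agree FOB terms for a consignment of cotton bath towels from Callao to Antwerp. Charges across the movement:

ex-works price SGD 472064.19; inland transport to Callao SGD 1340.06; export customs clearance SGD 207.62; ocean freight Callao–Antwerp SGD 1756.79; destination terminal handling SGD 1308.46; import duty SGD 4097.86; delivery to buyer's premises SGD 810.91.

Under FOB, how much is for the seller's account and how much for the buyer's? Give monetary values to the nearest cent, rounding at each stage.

Seller: SGD 473611.87; buyer: SGD 7974.02

FOB: the seller bears costs until goods are on board at the origin port; the buyer bears freight, insurance and all costs thereafter.
Seller's account: goods 472064.19 + inland to port 1340.06 + export clearance 207.62 = 473611.87
Buyer's account: freight 1756.79 + destination terminal 1308.46 + duty 4097.86 + delivery 810.91 = 7974.02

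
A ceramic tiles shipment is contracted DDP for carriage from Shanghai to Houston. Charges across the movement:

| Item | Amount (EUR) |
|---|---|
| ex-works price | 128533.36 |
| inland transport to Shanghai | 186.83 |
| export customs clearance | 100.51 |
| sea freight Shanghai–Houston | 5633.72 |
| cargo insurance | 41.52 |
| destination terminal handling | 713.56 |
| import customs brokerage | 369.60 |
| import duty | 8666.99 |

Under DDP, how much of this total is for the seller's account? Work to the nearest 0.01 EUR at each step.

Seller's account: EUR 144246.09

DDP: the seller bears all costs including import duty.
Seller's account: goods 128533.36 + inland to port 186.83 + export clearance 100.51 + freight 5633.72 + insurance 41.52 + destination terminal 713.56 + brokerage 369.60 + duty 8666.99 = 144246.09
Buyer's account: 0.00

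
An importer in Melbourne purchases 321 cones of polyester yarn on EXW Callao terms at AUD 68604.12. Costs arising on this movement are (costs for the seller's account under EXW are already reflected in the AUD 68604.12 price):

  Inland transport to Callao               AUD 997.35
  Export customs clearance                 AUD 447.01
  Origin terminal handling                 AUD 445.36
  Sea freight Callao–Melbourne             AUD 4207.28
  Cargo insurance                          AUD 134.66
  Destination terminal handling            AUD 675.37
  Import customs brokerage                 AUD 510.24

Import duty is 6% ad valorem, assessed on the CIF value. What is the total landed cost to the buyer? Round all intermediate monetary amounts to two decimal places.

Total landed cost: AUD 80511.54

EXW: the seller makes goods available at their premises; the buyer bears all onward costs.
CIF value = EXW price + inland to port + export clearance + origin terminal + freight + insurance = 68604.12 + 997.35 + 447.01 + 445.36 + 4207.28 + 134.66 = 74835.78
Import duty = 74835.78 × 6% = 4490.15
Buyer bears: inland to port 997.35 + export clearance 447.01 + origin terminal 445.36 + freight 4207.28 + insurance 134.66 + destination terminal 675.37 + brokerage 510.24 + duty 4490.15 = 11907.42
Landed cost = invoice 68604.12 + 11907.42 = 80511.54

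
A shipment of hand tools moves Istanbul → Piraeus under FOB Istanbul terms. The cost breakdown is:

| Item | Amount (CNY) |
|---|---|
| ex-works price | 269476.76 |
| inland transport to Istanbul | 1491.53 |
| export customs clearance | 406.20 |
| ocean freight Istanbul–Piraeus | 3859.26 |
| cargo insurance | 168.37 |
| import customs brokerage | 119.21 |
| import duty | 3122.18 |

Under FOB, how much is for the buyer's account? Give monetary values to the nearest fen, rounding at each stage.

Buyer's account: CNY 7269.02

FOB: the seller bears costs until goods are on board at the origin port; the buyer bears freight, insurance and all costs thereafter.
Seller's account: goods 269476.76 + inland to port 1491.53 + export clearance 406.20 = 271374.49
Buyer's account: freight 3859.26 + insurance 168.37 + brokerage 119.21 + duty 3122.18 = 7269.02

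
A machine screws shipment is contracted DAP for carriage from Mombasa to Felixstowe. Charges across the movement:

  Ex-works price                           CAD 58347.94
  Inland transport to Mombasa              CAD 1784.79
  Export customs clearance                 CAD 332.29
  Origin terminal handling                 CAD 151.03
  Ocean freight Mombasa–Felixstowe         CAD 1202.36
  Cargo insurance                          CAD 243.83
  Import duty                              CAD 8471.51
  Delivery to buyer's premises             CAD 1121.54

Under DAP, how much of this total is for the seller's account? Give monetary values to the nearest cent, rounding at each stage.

Seller's account: CAD 63183.78

DAP: the seller bears all costs to the named destination except import duty and clearance.
Seller's account: goods 58347.94 + inland to port 1784.79 + export clearance 332.29 + origin terminal 151.03 + freight 1202.36 + insurance 243.83 + delivery 1121.54 = 63183.78
Buyer's account: duty 8471.51 = 8471.51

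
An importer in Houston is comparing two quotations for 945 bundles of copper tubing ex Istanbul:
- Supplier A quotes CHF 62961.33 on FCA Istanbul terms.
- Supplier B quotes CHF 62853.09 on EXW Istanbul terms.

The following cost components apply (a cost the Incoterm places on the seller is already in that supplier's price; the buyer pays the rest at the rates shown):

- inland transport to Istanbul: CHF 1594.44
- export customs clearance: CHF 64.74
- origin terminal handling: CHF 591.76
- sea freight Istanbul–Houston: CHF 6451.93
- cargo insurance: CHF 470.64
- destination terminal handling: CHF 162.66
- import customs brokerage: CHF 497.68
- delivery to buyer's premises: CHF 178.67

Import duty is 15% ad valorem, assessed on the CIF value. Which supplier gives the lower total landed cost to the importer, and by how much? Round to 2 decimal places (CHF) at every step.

Supplier A (FCA):
CIF value = FCA price + origin terminal + freight + insurance = 62961.33 + 591.76 + 6451.93 + 470.64 = 70475.66
Import duty = 70475.66 × 15% = 10571.35
Buyer bears (A): 591.76 + 6451.93 + 470.64 + 162.66 + 497.68 + 178.67 = 8353.34
Landed cost (A) = invoice 62961.33 + 8353.34 + duty 10571.35 = 81886.02
Supplier B (EXW):
CIF value = EXW price + inland to port + export clearance + origin terminal + freight + insurance = 62853.09 + 1594.44 + 64.74 + 591.76 + 6451.93 + 470.64 = 72026.60
Import duty = 72026.60 × 15% = 10803.99
Buyer bears (B): 1594.44 + 64.74 + 591.76 + 6451.93 + 470.64 + 162.66 + 497.68 + 178.67 = 10012.52
Landed cost (B) = invoice 62853.09 + 10012.52 + duty 10803.99 = 83669.60
Difference = |81886.02 − 83669.60| = 1783.58

Supplier A is cheaper by CHF 1783.58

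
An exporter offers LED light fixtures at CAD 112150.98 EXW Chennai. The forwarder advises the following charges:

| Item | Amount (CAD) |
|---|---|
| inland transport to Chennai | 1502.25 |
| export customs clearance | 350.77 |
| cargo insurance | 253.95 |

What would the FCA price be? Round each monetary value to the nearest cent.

FCA price: CAD 114004.00

Not relevant to the conversion: insurance — on the buyer under both terms; not part of either seller's price.
From EXW to FCA, the seller additionally bears: inland to port, export clearance.
FCA price = 112150.98 + 1502.25 + 350.77 = 114004.00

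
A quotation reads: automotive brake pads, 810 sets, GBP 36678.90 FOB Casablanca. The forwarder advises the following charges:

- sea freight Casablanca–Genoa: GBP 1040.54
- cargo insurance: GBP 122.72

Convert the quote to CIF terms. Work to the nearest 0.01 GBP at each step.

CIF price: GBP 37842.16

From FOB to CIF, the seller additionally bears: freight, insurance.
CIF price = 36678.90 + 1040.54 + 122.72 = 37842.16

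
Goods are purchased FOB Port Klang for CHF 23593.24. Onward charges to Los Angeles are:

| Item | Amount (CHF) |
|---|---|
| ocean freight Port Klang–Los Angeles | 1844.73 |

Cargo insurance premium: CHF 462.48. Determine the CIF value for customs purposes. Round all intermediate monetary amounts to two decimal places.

CIF value: CHF 25900.45

CIF = FOB price + freight + insurance
CIF = 23593.24 + 1844.73 + 462.48 = 25900.45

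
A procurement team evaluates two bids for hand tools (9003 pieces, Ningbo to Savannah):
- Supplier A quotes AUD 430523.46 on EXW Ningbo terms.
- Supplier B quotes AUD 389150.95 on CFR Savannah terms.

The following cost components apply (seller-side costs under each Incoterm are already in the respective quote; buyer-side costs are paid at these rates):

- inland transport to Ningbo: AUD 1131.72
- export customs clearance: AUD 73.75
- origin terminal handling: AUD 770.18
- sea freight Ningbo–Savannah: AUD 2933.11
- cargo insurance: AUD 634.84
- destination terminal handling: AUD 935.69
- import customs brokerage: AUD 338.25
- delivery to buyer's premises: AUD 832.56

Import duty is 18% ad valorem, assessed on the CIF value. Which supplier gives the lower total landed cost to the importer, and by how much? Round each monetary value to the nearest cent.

Supplier A (EXW):
CIF value = EXW price + inland to port + export clearance + origin terminal + freight + insurance = 430523.46 + 1131.72 + 73.75 + 770.18 + 2933.11 + 634.84 = 436067.06
Import duty = 436067.06 × 18% = 78492.07
Buyer bears (A): 1131.72 + 73.75 + 770.18 + 2933.11 + 634.84 + 935.69 + 338.25 + 832.56 = 7650.10
Landed cost (A) = invoice 430523.46 + 7650.10 + duty 78492.07 = 516665.63
Supplier B (CFR):
CIF value = CFR price + insurance = 389150.95 + 634.84 = 389785.79
Import duty = 389785.79 × 18% = 70161.44
Buyer bears (B): 634.84 + 935.69 + 338.25 + 832.56 = 2741.34
Landed cost (B) = invoice 389150.95 + 2741.34 + duty 70161.44 = 462053.73
Difference = |516665.63 − 462053.73| = 54611.90

Supplier B is cheaper by AUD 54611.90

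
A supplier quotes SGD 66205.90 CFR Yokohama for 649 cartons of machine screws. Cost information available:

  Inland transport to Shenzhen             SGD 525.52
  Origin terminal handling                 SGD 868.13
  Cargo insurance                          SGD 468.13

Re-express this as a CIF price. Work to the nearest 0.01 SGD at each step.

Not relevant to the conversion: inland to port, origin terminal — on the seller under both CFR and CIF; already in the CFR price and stays in the CIF price.
From CFR to CIF, the seller additionally bears: insurance.
CIF price = 66205.90 + 468.13 = 66674.03

CIF price: SGD 66674.03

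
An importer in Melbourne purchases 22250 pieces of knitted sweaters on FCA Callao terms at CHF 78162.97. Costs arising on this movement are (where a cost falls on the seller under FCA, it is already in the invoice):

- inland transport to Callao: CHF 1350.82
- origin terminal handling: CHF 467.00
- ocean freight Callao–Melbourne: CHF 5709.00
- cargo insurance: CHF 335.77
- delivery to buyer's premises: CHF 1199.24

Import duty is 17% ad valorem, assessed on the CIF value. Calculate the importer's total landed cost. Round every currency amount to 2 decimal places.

FCA: the seller delivers export-cleared goods to the carrier; the buyer bears costs from that point.
Already in the invoice (seller's account under FCA): inland to port — exclude.
CIF value = FCA price + origin terminal + freight + insurance = 78162.97 + 467.00 + 5709.00 + 335.77 = 84674.74
Import duty = 84674.74 × 17% = 14394.71
Buyer bears: origin terminal 467.00 + freight 5709.00 + insurance 335.77 + delivery 1199.24 + duty 14394.71 = 22105.72
Landed cost = invoice 78162.97 + 22105.72 = 100268.69

Total landed cost: CHF 100268.69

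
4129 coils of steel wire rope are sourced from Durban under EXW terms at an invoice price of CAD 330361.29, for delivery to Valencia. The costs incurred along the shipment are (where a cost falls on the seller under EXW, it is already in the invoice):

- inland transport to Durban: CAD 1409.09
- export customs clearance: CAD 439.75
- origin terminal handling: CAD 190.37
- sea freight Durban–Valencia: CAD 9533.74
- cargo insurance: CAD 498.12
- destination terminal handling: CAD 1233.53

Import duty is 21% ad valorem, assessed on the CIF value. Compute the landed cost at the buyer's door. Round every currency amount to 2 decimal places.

EXW: the seller makes goods available at their premises; the buyer bears all onward costs.
CIF value = EXW price + inland to port + export clearance + origin terminal + freight + insurance = 330361.29 + 1409.09 + 439.75 + 190.37 + 9533.74 + 498.12 = 342432.36
Import duty = 342432.36 × 21% = 71910.80
Buyer bears: inland to port 1409.09 + export clearance 439.75 + origin terminal 190.37 + freight 9533.74 + insurance 498.12 + destination terminal 1233.53 + duty 71910.80 = 85215.40
Landed cost = invoice 330361.29 + 85215.40 = 415576.69

Total landed cost: CAD 415576.69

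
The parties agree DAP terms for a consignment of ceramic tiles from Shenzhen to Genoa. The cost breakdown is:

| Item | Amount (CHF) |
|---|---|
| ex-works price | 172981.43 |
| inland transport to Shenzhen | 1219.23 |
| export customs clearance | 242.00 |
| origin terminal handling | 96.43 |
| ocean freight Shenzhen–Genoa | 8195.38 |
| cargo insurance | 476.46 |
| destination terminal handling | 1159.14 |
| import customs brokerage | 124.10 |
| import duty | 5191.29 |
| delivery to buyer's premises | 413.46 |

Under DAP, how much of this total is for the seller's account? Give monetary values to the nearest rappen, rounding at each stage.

Seller's account: CHF 184783.53

DAP: the seller bears all costs to the named destination except import duty and clearance.
Seller's account: goods 172981.43 + inland to port 1219.23 + export clearance 242.00 + origin terminal 96.43 + freight 8195.38 + insurance 476.46 + destination terminal 1159.14 + delivery 413.46 = 184783.53
Buyer's account: brokerage 124.10 + duty 5191.29 = 5315.39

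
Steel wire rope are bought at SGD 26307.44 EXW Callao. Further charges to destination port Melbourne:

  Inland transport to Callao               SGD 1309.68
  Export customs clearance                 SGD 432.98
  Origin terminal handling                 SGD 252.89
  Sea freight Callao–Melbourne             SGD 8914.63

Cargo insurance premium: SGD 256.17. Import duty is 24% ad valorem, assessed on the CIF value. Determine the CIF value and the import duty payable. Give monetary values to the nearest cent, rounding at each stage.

CIF = EXW price + pre-shipment costs + freight + insurance
CIF = 26307.44 + 1309.68 + 432.98 + 252.89 + 8914.63 + 256.17 = 37473.79
Import duty = 37473.79 × 24% = 8993.71

CIF value: SGD 37473.79; import duty: SGD 8993.71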